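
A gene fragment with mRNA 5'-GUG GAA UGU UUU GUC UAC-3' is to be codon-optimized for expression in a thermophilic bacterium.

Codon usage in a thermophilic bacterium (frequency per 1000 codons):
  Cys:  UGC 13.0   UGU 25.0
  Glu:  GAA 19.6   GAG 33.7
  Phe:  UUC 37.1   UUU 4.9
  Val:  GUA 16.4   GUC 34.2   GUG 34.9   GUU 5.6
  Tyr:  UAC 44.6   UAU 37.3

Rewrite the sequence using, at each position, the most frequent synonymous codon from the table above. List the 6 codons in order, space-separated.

Codon 1 (Val): best is GUG at 34.9.
Codon 2 (Glu): best is GAG at 33.7.
Codon 3 (Cys): best is UGU at 25.0.
Codon 4 (Phe): best is UUC at 37.1.
Codon 5 (Val): best is GUG at 34.9.
Codon 6 (Tyr): best is UAC at 44.6.

GUG GAG UGU UUC GUG UAC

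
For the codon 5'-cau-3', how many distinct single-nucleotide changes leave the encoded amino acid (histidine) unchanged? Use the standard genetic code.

Position 1: none → 0 synonymous.
Position 2: none → 0 synonymous.
Position 3: CAC → 1 synonymous.
Total: 0 + 0 + 1 = 1.

1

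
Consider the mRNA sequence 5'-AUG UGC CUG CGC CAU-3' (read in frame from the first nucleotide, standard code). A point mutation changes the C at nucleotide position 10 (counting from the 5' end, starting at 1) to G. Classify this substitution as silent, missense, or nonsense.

Position 10 falls in codon 4: CGC → Arg.
After the substitution the codon is GGC → Gly.
Arg ≠ Gly, so this is a missense mutation.

missense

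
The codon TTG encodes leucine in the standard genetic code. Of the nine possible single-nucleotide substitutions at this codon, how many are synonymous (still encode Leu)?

2

Position 1: CTG → 1 synonymous.
Position 2: none → 0 synonymous.
Position 3: TTA → 1 synonymous.
Total: 1 + 0 + 1 = 2.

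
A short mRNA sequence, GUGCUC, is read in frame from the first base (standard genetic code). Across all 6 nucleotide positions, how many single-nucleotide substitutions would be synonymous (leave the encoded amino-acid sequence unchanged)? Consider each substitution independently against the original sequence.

Codon 1 (GUG, Val): 3 synonymous substitutions.
Codon 2 (CUC, Leu): 3 synonymous substitutions.
Total: 3 + 3 = 6.

6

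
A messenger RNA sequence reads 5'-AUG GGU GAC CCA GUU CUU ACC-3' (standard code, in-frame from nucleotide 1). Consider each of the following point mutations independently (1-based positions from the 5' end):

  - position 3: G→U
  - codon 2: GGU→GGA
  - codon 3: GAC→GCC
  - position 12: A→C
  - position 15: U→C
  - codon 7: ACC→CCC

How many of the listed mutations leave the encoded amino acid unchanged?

3

Codon 1: AUG (Met) → AUU (Ile) — missense.
Codon 2: GGU (Gly) → GGA (Gly) — synonymous.
Codon 3: GAC (Asp) → GCC (Ala) — missense.
Codon 4: CCA (Pro) → CCC (Pro) — synonymous.
Codon 5: GUU (Val) → GUC (Val) — synonymous.
Codon 7: ACC (Thr) → CCC (Pro) — missense.
Synonymous: 3 of 6.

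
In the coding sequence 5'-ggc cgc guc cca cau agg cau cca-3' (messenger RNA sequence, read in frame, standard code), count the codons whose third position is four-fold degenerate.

5

Codon 1 GGC (Gly): third position 4-fold.
Codon 2 CGC (Arg): third position 4-fold.
Codon 3 GUC (Val): third position 4-fold.
Codon 4 CCA (Pro): third position 4-fold.
Codon 5 CAU (His): third position 2-fold.
Codon 6 AGG (Arg): third position 2-fold.
Codon 7 CAU (His): third position 2-fold.
Codon 8 CCA (Pro): third position 4-fold.
Four-fold degenerate third positions: 5.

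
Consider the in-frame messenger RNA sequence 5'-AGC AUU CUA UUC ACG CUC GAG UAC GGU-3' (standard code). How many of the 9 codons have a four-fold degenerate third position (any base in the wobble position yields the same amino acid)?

Codon 1 AGC (Ser): third position 2-fold.
Codon 2 AUU (Ile): third position 3-fold.
Codon 3 CUA (Leu): third position 4-fold.
Codon 4 UUC (Phe): third position 2-fold.
Codon 5 ACG (Thr): third position 4-fold.
Codon 6 CUC (Leu): third position 4-fold.
Codon 7 GAG (Glu): third position 2-fold.
Codon 8 UAC (Tyr): third position 2-fold.
Codon 9 GGU (Gly): third position 4-fold.
Four-fold degenerate third positions: 4.

4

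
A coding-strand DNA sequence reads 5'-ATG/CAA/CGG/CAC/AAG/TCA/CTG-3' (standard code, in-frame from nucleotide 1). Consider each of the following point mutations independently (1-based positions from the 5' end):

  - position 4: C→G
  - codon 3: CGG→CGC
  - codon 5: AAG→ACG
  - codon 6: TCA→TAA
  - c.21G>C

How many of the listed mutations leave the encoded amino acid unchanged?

Codon 2: CAA (Gln) → GAA (Glu) — missense.
Codon 3: CGG (Arg) → CGC (Arg) — synonymous.
Codon 5: AAG (Lys) → ACG (Thr) — missense.
Codon 6: TCA (Ser) → TAA (Stop) — nonsense.
Codon 7: CTG (Leu) → CTC (Leu) — synonymous.
Synonymous: 2 of 5.

2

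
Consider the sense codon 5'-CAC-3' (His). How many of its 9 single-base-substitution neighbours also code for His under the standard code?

1

Position 1: none → 0 synonymous.
Position 2: none → 0 synonymous.
Position 3: CAT → 1 synonymous.
Total: 0 + 0 + 1 = 1.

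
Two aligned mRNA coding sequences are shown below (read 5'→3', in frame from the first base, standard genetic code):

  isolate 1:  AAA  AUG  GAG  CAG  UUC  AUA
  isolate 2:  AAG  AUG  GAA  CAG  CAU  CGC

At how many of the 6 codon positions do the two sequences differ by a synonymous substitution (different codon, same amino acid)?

2

Codon 1: AAA Lys / AAG Lys — synonymous.
Codon 2: AUG Met / AUG Met — identical.
Codon 3: GAG Glu / GAA Glu — synonymous.
Codon 4: CAG Gln / CAG Gln — identical.
Codon 5: UUC Phe / CAU His — nonsynonymous.
Codon 6: AUA Ile / CGC Arg — nonsynonymous.
Synonymous differences: 2.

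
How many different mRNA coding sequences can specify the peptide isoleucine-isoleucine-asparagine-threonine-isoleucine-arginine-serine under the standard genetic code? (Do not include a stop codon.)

7776

Ile: 3 codons.
Ile: 3 codons.
Asn: 2 codons.
Thr: 4 codons.
Ile: 3 codons.
Arg: 6 codons.
Ser: 6 codons.
3 × 3 × 2 × 4 × 3 × 6 × 6 = 7776.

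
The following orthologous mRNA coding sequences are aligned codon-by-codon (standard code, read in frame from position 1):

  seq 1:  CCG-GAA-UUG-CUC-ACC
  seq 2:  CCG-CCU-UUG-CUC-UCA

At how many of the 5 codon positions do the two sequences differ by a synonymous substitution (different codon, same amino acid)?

Codon 1: CCG Pro / CCG Pro — identical.
Codon 2: GAA Glu / CCU Pro — nonsynonymous.
Codon 3: UUG Leu / UUG Leu — identical.
Codon 4: CUC Leu / CUC Leu — identical.
Codon 5: ACC Thr / UCA Ser — nonsynonymous.
Synonymous differences: 0.

0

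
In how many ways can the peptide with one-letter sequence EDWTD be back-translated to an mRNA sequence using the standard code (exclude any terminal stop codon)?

32

Glu: 2 codons.
Asp: 2 codons.
Trp: 1 codon.
Thr: 4 codons.
Asp: 2 codons.
2 × 2 × 1 × 4 × 2 = 32.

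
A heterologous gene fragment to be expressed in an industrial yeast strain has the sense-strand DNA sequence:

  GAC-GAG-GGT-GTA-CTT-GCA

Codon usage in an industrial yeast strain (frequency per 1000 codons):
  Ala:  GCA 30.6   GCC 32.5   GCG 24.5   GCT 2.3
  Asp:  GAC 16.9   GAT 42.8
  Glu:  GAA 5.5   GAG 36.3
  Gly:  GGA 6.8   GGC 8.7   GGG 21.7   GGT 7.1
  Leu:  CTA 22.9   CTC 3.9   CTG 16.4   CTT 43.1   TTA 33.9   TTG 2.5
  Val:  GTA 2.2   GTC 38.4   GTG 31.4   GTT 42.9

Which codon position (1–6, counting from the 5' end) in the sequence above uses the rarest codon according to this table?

Codon 1 GAC (Asp): 16.9 per 1000.
Codon 2 GAG (Glu): 36.3 per 1000.
Codon 3 GGT (Gly): 7.1 per 1000.
Codon 4 GTA (Val): 2.2 per 1000.
Codon 5 CTT (Leu): 43.1 per 1000.
Codon 6 GCA (Ala): 30.6 per 1000.
Lowest frequency is 2.2 at codon 4.

4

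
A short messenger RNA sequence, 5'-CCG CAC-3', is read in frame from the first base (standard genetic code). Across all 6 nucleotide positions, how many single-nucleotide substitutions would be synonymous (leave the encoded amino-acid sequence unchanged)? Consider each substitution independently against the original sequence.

4

Codon 1 (CCG, Pro): 3 synonymous substitutions.
Codon 2 (CAC, His): 1 synonymous substitution.
Total: 3 + 1 = 4.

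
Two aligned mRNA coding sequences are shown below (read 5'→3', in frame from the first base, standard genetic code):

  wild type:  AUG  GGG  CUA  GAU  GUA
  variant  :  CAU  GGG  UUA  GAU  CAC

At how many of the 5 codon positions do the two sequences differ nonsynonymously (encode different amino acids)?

2

Codon 1: AUG Met / CAU His — nonsynonymous.
Codon 2: GGG Gly / GGG Gly — identical.
Codon 3: CUA Leu / UUA Leu — synonymous.
Codon 4: GAU Asp / GAU Asp — identical.
Codon 5: GUA Val / CAC His — nonsynonymous.
Nonsynonymous differences: 2.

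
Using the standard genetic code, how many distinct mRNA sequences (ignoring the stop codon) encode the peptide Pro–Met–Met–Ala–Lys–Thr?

Pro: 4 codons.
Met: 1 codon.
Met: 1 codon.
Ala: 4 codons.
Lys: 2 codons.
Thr: 4 codons.
4 × 1 × 1 × 4 × 2 × 4 = 128.

128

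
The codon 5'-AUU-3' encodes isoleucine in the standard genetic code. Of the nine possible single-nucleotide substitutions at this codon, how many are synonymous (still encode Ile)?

Position 1: none → 0 synonymous.
Position 2: none → 0 synonymous.
Position 3: AUC, AUA → 2 synonymous.
Total: 0 + 0 + 2 = 2.

2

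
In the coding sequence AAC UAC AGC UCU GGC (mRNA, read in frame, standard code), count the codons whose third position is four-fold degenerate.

Codon 1 AAC (Asn): third position 2-fold.
Codon 2 UAC (Tyr): third position 2-fold.
Codon 3 AGC (Ser): third position 2-fold.
Codon 4 UCU (Ser): third position 4-fold.
Codon 5 GGC (Gly): third position 4-fold.
Four-fold degenerate third positions: 2.

2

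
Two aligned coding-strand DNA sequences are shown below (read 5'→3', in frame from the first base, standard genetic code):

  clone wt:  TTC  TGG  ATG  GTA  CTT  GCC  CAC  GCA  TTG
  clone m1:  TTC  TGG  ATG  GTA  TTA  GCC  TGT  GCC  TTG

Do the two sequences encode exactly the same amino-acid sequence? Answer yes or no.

no

Codon 1: TTC Phe / TTC Phe — identical.
Codon 2: TGG Trp / TGG Trp — identical.
Codon 3: ATG Met / ATG Met — identical.
Codon 4: GTA Val / GTA Val — identical.
Codon 5: CTT Leu / TTA Leu — synonymous.
Codon 6: GCC Ala / GCC Ala — identical.
Codon 7: CAC His / TGT Cys — nonsynonymous.
Codon 8: GCA Ala / GCC Ala — synonymous.
Codon 9: TTG Leu / TTG Leu — identical.
Nonsynonymous differences: 1 → different protein.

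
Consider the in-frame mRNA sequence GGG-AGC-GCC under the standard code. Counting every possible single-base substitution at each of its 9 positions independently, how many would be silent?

Codon 1 (GGG, Gly): 3 synonymous substitutions.
Codon 2 (AGC, Ser): 1 synonymous substitution.
Codon 3 (GCC, Ala): 3 synonymous substitutions.
Total: 3 + 1 + 3 = 7.

7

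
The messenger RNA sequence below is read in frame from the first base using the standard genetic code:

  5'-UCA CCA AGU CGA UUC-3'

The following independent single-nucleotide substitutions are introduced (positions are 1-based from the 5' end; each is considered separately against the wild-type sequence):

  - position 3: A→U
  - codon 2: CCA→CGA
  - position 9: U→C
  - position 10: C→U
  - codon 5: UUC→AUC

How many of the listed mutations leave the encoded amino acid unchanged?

2

Codon 1: UCA (Ser) → UCU (Ser) — synonymous.
Codon 2: CCA (Pro) → CGA (Arg) — missense.
Codon 3: AGU (Ser) → AGC (Ser) — synonymous.
Codon 4: CGA (Arg) → UGA (Stop) — nonsense.
Codon 5: UUC (Phe) → AUC (Ile) — missense.
Synonymous: 2 of 5.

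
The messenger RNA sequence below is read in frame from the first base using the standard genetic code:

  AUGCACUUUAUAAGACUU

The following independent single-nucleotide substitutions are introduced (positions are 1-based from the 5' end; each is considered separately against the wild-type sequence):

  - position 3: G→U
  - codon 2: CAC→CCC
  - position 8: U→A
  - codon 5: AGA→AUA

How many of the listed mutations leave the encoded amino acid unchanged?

0

Codon 1: AUG (Met) → AUU (Ile) — missense.
Codon 2: CAC (His) → CCC (Pro) — missense.
Codon 3: UUU (Phe) → UAU (Tyr) — missense.
Codon 5: AGA (Arg) → AUA (Ile) — missense.
Synonymous: 0 of 4.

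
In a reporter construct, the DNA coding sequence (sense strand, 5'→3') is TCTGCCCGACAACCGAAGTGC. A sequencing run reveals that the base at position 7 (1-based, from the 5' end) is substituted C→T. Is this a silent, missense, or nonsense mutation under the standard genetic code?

nonsense

Position 7 falls in codon 3: CGA → Arg.
After the substitution the codon is TGA → Stop.
The new codon is a stop codon, so this is a nonsense mutation.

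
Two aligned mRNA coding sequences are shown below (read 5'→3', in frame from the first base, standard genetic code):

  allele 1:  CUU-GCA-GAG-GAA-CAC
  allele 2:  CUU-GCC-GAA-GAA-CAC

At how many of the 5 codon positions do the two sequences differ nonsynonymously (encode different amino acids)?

0

Codon 1: CUU Leu / CUU Leu — identical.
Codon 2: GCA Ala / GCC Ala — synonymous.
Codon 3: GAG Glu / GAA Glu — synonymous.
Codon 4: GAA Glu / GAA Glu — identical.
Codon 5: CAC His / CAC His — identical.
Nonsynonymous differences: 0.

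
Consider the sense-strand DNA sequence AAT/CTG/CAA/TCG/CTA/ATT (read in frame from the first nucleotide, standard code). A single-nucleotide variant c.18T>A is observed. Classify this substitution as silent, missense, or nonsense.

silent

Position 18 falls in codon 6: ATT → Ile.
After the substitution the codon is ATA → Ile.
Both encode Ile, so the change is synonymous.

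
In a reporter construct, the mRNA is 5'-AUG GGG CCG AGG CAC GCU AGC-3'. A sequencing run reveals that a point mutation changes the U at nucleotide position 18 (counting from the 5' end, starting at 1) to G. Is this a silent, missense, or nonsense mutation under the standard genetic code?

Position 18 falls in codon 6: GCU → Ala.
After the substitution the codon is GCG → Ala.
Both encode Ala, so the change is synonymous.

silent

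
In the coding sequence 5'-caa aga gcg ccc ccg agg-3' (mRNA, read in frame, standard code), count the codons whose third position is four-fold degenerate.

Codon 1 CAA (Gln): third position 2-fold.
Codon 2 AGA (Arg): third position 2-fold.
Codon 3 GCG (Ala): third position 4-fold.
Codon 4 CCC (Pro): third position 4-fold.
Codon 5 CCG (Pro): third position 4-fold.
Codon 6 AGG (Arg): third position 2-fold.
Four-fold degenerate third positions: 3.

3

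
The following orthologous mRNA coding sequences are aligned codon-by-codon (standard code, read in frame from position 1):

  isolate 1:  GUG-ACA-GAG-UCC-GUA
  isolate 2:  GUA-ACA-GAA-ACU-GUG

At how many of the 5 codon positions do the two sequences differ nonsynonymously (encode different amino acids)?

Codon 1: GUG Val / GUA Val — synonymous.
Codon 2: ACA Thr / ACA Thr — identical.
Codon 3: GAG Glu / GAA Glu — synonymous.
Codon 4: UCC Ser / ACU Thr — nonsynonymous.
Codon 5: GUA Val / GUG Val — synonymous.
Nonsynonymous differences: 1.

1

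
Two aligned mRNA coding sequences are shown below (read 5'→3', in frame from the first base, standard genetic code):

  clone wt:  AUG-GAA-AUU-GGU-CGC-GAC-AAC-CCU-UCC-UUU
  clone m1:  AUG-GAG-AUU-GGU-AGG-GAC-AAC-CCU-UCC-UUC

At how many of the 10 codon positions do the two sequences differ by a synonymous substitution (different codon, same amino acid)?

Codon 1: AUG Met / AUG Met — identical.
Codon 2: GAA Glu / GAG Glu — synonymous.
Codon 3: AUU Ile / AUU Ile — identical.
Codon 4: GGU Gly / GGU Gly — identical.
Codon 5: CGC Arg / AGG Arg — synonymous.
Codon 6: GAC Asp / GAC Asp — identical.
Codon 7: AAC Asn / AAC Asn — identical.
Codon 8: CCU Pro / CCU Pro — identical.
Codon 9: UCC Ser / UCC Ser — identical.
Codon 10: UUU Phe / UUC Phe — synonymous.
Synonymous differences: 3.

3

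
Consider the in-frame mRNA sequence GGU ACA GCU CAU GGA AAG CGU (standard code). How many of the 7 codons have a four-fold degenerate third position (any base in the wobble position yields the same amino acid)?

5

Codon 1 GGU (Gly): third position 4-fold.
Codon 2 ACA (Thr): third position 4-fold.
Codon 3 GCU (Ala): third position 4-fold.
Codon 4 CAU (His): third position 2-fold.
Codon 5 GGA (Gly): third position 4-fold.
Codon 6 AAG (Lys): third position 2-fold.
Codon 7 CGU (Arg): third position 4-fold.
Four-fold degenerate third positions: 5.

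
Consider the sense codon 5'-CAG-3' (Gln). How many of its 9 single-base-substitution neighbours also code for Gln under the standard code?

Position 1: none → 0 synonymous.
Position 2: none → 0 synonymous.
Position 3: CAA → 1 synonymous.
Total: 0 + 0 + 1 = 1.

1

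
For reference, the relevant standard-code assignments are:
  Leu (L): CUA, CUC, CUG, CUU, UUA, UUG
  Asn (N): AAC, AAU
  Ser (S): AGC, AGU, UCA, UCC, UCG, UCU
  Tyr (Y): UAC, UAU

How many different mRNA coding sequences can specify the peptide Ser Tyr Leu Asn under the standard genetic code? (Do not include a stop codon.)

144

Ser: 6 codons.
Tyr: 2 codons.
Leu: 6 codons.
Asn: 2 codons.
6 × 2 × 6 × 2 = 144.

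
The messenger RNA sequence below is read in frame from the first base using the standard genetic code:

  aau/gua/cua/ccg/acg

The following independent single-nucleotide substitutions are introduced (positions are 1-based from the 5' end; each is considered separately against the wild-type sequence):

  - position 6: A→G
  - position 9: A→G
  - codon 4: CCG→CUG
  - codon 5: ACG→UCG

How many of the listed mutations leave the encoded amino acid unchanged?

Codon 2: GUA (Val) → GUG (Val) — synonymous.
Codon 3: CUA (Leu) → CUG (Leu) — synonymous.
Codon 4: CCG (Pro) → CUG (Leu) — missense.
Codon 5: ACG (Thr) → UCG (Ser) — missense.
Synonymous: 2 of 4.

2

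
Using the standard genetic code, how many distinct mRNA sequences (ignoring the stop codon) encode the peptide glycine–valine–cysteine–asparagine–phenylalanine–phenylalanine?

256

Gly: 4 codons.
Val: 4 codons.
Cys: 2 codons.
Asn: 2 codons.
Phe: 2 codons.
Phe: 2 codons.
4 × 4 × 2 × 2 × 2 × 2 = 256.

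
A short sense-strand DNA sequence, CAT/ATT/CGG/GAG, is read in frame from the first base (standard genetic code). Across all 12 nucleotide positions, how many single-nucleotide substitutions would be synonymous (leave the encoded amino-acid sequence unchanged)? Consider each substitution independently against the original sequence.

8

Codon 1 (CAT, His): 1 synonymous substitution.
Codon 2 (ATT, Ile): 2 synonymous substitutions.
Codon 3 (CGG, Arg): 4 synonymous substitutions.
Codon 4 (GAG, Glu): 1 synonymous substitution.
Total: 1 + 2 + 4 + 1 = 8.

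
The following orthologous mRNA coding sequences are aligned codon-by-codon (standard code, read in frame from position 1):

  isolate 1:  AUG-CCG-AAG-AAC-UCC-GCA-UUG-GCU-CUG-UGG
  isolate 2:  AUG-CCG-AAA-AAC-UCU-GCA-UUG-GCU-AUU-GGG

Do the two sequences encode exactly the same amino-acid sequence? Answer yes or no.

no

Codon 1: AUG Met / AUG Met — identical.
Codon 2: CCG Pro / CCG Pro — identical.
Codon 3: AAG Lys / AAA Lys — synonymous.
Codon 4: AAC Asn / AAC Asn — identical.
Codon 5: UCC Ser / UCU Ser — synonymous.
Codon 6: GCA Ala / GCA Ala — identical.
Codon 7: UUG Leu / UUG Leu — identical.
Codon 8: GCU Ala / GCU Ala — identical.
Codon 9: CUG Leu / AUU Ile — nonsynonymous.
Codon 10: UGG Trp / GGG Gly — nonsynonymous.
Nonsynonymous differences: 2 → different protein.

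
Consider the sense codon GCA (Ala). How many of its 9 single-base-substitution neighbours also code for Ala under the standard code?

Position 1: none → 0 synonymous.
Position 2: none → 0 synonymous.
Position 3: GCU, GCC, GCG → 3 synonymous.
Total: 0 + 0 + 3 = 3.

3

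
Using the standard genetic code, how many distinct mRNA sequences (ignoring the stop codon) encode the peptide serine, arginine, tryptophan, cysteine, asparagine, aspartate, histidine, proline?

Ser: 6 codons.
Arg: 6 codons.
Trp: 1 codon.
Cys: 2 codons.
Asn: 2 codons.
Asp: 2 codons.
His: 2 codons.
Pro: 4 codons.
6 × 6 × 1 × 2 × 2 × 2 × 2 × 4 = 2304.

2304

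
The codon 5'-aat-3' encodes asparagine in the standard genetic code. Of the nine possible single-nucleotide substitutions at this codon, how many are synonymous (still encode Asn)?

1

Position 1: none → 0 synonymous.
Position 2: none → 0 synonymous.
Position 3: AAC → 1 synonymous.
Total: 0 + 0 + 1 = 1.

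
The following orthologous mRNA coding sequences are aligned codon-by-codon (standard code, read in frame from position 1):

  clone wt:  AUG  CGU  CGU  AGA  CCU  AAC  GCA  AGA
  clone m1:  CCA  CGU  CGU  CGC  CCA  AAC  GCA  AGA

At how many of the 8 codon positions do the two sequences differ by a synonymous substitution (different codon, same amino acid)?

2

Codon 1: AUG Met / CCA Pro — nonsynonymous.
Codon 2: CGU Arg / CGU Arg — identical.
Codon 3: CGU Arg / CGU Arg — identical.
Codon 4: AGA Arg / CGC Arg — synonymous.
Codon 5: CCU Pro / CCA Pro — synonymous.
Codon 6: AAC Asn / AAC Asn — identical.
Codon 7: GCA Ala / GCA Ala — identical.
Codon 8: AGA Arg / AGA Arg — identical.
Synonymous differences: 2.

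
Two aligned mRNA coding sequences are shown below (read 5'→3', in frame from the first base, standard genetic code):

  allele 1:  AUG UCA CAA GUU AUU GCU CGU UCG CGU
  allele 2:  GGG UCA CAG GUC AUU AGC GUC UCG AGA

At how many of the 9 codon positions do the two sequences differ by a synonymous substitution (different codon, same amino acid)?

Codon 1: AUG Met / GGG Gly — nonsynonymous.
Codon 2: UCA Ser / UCA Ser — identical.
Codon 3: CAA Gln / CAG Gln — synonymous.
Codon 4: GUU Val / GUC Val — synonymous.
Codon 5: AUU Ile / AUU Ile — identical.
Codon 6: GCU Ala / AGC Ser — nonsynonymous.
Codon 7: CGU Arg / GUC Val — nonsynonymous.
Codon 8: UCG Ser / UCG Ser — identical.
Codon 9: CGU Arg / AGA Arg — synonymous.
Synonymous differences: 3.

3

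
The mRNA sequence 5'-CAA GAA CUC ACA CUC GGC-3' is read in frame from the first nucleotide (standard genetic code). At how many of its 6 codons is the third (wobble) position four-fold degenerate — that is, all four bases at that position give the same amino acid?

4

Codon 1 CAA (Gln): third position 2-fold.
Codon 2 GAA (Glu): third position 2-fold.
Codon 3 CUC (Leu): third position 4-fold.
Codon 4 ACA (Thr): third position 4-fold.
Codon 5 CUC (Leu): third position 4-fold.
Codon 6 GGC (Gly): third position 4-fold.
Four-fold degenerate third positions: 4.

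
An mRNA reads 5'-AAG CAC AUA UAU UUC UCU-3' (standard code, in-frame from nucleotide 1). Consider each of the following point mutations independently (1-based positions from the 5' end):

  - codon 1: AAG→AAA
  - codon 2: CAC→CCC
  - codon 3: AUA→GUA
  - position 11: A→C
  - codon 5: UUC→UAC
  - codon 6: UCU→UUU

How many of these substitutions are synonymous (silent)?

1

Codon 1: AAG (Lys) → AAA (Lys) — synonymous.
Codon 2: CAC (His) → CCC (Pro) — missense.
Codon 3: AUA (Ile) → GUA (Val) — missense.
Codon 4: UAU (Tyr) → UCU (Ser) — missense.
Codon 5: UUC (Phe) → UAC (Tyr) — missense.
Codon 6: UCU (Ser) → UUU (Phe) — missense.
Synonymous: 1 of 6.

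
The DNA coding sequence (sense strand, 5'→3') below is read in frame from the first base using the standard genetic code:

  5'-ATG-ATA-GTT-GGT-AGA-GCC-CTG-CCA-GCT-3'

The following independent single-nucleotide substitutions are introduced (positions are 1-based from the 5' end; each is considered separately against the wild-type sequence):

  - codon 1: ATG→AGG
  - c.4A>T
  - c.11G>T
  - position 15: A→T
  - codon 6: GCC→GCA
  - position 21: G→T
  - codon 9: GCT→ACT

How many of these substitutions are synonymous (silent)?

2

Codon 1: ATG (Met) → AGG (Arg) — missense.
Codon 2: ATA (Ile) → TTA (Leu) — missense.
Codon 4: GGT (Gly) → GTT (Val) — missense.
Codon 5: AGA (Arg) → AGT (Ser) — missense.
Codon 6: GCC (Ala) → GCA (Ala) — synonymous.
Codon 7: CTG (Leu) → CTT (Leu) — synonymous.
Codon 9: GCT (Ala) → ACT (Thr) — missense.
Synonymous: 2 of 7.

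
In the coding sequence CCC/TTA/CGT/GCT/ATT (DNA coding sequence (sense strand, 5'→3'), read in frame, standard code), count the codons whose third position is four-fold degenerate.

Codon 1 CCC (Pro): third position 4-fold.
Codon 2 TTA (Leu): third position 2-fold.
Codon 3 CGT (Arg): third position 4-fold.
Codon 4 GCT (Ala): third position 4-fold.
Codon 5 ATT (Ile): third position 3-fold.
Four-fold degenerate third positions: 3.

3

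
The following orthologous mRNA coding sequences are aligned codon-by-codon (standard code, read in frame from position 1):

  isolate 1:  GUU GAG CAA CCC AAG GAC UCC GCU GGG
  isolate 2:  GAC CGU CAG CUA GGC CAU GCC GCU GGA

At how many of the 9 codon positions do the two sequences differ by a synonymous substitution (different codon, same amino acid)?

Codon 1: GUU Val / GAC Asp — nonsynonymous.
Codon 2: GAG Glu / CGU Arg — nonsynonymous.
Codon 3: CAA Gln / CAG Gln — synonymous.
Codon 4: CCC Pro / CUA Leu — nonsynonymous.
Codon 5: AAG Lys / GGC Gly — nonsynonymous.
Codon 6: GAC Asp / CAU His — nonsynonymous.
Codon 7: UCC Ser / GCC Ala — nonsynonymous.
Codon 8: GCU Ala / GCU Ala — identical.
Codon 9: GGG Gly / GGA Gly — synonymous.
Synonymous differences: 2.

2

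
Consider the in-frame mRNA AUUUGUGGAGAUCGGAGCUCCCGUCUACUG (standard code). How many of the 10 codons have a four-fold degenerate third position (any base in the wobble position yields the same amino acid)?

6

Codon 1 AUU (Ile): third position 3-fold.
Codon 2 UGU (Cys): third position 2-fold.
Codon 3 GGA (Gly): third position 4-fold.
Codon 4 GAU (Asp): third position 2-fold.
Codon 5 CGG (Arg): third position 4-fold.
Codon 6 AGC (Ser): third position 2-fold.
Codon 7 UCC (Ser): third position 4-fold.
Codon 8 CGU (Arg): third position 4-fold.
Codon 9 CUA (Leu): third position 4-fold.
Codon 10 CUG (Leu): third position 4-fold.
Four-fold degenerate third positions: 6.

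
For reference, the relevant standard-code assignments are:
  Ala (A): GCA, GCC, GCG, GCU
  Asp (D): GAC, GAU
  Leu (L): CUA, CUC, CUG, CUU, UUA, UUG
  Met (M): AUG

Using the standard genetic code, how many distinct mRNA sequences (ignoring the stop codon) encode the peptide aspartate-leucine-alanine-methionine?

48

Asp: 2 codons.
Leu: 6 codons.
Ala: 4 codons.
Met: 1 codon.
2 × 6 × 4 × 1 = 48.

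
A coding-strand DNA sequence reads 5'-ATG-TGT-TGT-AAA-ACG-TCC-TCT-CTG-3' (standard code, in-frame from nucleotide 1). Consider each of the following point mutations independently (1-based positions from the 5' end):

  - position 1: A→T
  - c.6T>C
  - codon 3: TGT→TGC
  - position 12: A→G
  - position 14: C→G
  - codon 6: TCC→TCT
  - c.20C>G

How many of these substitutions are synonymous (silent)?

Codon 1: ATG (Met) → TTG (Leu) — missense.
Codon 2: TGT (Cys) → TGC (Cys) — synonymous.
Codon 3: TGT (Cys) → TGC (Cys) — synonymous.
Codon 4: AAA (Lys) → AAG (Lys) — synonymous.
Codon 5: ACG (Thr) → AGG (Arg) — missense.
Codon 6: TCC (Ser) → TCT (Ser) — synonymous.
Codon 7: TCT (Ser) → TGT (Cys) — missense.
Synonymous: 4 of 7.

4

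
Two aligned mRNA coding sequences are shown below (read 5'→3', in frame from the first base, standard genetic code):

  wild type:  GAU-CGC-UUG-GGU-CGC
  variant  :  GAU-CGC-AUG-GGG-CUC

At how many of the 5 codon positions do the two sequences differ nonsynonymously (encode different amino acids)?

2

Codon 1: GAU Asp / GAU Asp — identical.
Codon 2: CGC Arg / CGC Arg — identical.
Codon 3: UUG Leu / AUG Met — nonsynonymous.
Codon 4: GGU Gly / GGG Gly — synonymous.
Codon 5: CGC Arg / CUC Leu — nonsynonymous.
Nonsynonymous differences: 2.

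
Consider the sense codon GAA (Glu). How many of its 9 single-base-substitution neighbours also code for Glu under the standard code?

Position 1: none → 0 synonymous.
Position 2: none → 0 synonymous.
Position 3: GAG → 1 synonymous.
Total: 0 + 0 + 1 = 1.

1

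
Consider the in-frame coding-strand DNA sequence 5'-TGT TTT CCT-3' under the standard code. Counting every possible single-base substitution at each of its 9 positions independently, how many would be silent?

5

Codon 1 (TGT, Cys): 1 synonymous substitution.
Codon 2 (TTT, Phe): 1 synonymous substitution.
Codon 3 (CCT, Pro): 3 synonymous substitutions.
Total: 1 + 1 + 3 = 5.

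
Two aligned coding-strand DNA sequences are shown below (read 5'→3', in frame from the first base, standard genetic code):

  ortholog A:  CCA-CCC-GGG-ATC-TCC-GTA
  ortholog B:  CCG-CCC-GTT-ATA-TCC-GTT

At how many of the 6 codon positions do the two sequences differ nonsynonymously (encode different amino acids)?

Codon 1: CCA Pro / CCG Pro — synonymous.
Codon 2: CCC Pro / CCC Pro — identical.
Codon 3: GGG Gly / GTT Val — nonsynonymous.
Codon 4: ATC Ile / ATA Ile — synonymous.
Codon 5: TCC Ser / TCC Ser — identical.
Codon 6: GTA Val / GTT Val — synonymous.
Nonsynonymous differences: 1.

1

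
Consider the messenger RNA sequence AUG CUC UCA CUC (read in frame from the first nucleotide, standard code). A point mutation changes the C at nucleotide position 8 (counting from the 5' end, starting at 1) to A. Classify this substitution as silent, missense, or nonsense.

nonsense

Position 8 falls in codon 3: UCA → Ser.
After the substitution the codon is UAA → Stop.
The new codon is a stop codon, so this is a nonsense mutation.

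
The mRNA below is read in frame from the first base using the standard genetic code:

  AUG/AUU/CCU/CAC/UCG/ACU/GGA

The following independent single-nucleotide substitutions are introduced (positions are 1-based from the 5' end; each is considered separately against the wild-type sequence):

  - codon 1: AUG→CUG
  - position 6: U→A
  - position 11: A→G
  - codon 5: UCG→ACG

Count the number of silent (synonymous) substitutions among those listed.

Codon 1: AUG (Met) → CUG (Leu) — missense.
Codon 2: AUU (Ile) → AUA (Ile) — synonymous.
Codon 4: CAC (His) → CGC (Arg) — missense.
Codon 5: UCG (Ser) → ACG (Thr) — missense.
Synonymous: 1 of 4.

1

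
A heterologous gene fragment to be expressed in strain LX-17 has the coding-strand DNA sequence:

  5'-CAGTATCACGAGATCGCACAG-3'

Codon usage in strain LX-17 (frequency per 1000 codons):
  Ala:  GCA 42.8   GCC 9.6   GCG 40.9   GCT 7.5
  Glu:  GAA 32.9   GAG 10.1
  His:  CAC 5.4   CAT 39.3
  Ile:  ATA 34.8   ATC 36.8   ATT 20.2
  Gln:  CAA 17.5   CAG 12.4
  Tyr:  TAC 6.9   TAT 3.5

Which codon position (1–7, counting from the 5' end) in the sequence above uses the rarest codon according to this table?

2

Codon 1 CAG (Gln): 12.4 per 1000.
Codon 2 TAT (Tyr): 3.5 per 1000.
Codon 3 CAC (His): 5.4 per 1000.
Codon 4 GAG (Glu): 10.1 per 1000.
Codon 5 ATC (Ile): 36.8 per 1000.
Codon 6 GCA (Ala): 42.8 per 1000.
Codon 7 CAG (Gln): 12.4 per 1000.
Lowest frequency is 3.5 at codon 2.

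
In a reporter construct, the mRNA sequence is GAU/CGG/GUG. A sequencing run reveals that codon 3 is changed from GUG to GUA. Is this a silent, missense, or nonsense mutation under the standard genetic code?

Position 9 falls in codon 3: GUG → Val.
After the substitution the codon is GUA → Val.
Both encode Val, so the change is synonymous.

silent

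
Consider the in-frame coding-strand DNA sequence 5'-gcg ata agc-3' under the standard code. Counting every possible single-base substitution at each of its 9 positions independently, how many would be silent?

Codon 1 (GCG, Ala): 3 synonymous substitutions.
Codon 2 (ATA, Ile): 2 synonymous substitutions.
Codon 3 (AGC, Ser): 1 synonymous substitution.
Total: 3 + 2 + 1 = 6.

6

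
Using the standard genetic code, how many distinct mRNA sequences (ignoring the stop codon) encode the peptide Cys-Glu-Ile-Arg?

Cys: 2 codons.
Glu: 2 codons.
Ile: 3 codons.
Arg: 6 codons.
2 × 2 × 3 × 6 = 72.

72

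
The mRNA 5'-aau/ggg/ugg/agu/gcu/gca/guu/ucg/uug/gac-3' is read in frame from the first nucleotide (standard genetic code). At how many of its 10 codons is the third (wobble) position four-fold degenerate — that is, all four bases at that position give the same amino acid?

Codon 1 AAU (Asn): third position 2-fold.
Codon 2 GGG (Gly): third position 4-fold.
Codon 3 UGG (Trp): third position 1-fold.
Codon 4 AGU (Ser): third position 2-fold.
Codon 5 GCU (Ala): third position 4-fold.
Codon 6 GCA (Ala): third position 4-fold.
Codon 7 GUU (Val): third position 4-fold.
Codon 8 UCG (Ser): third position 4-fold.
Codon 9 UUG (Leu): third position 2-fold.
Codon 10 GAC (Asp): third position 2-fold.
Four-fold degenerate third positions: 5.

5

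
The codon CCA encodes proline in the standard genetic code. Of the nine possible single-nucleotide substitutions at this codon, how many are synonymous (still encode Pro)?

Position 1: none → 0 synonymous.
Position 2: none → 0 synonymous.
Position 3: CCT, CCC, CCG → 3 synonymous.
Total: 0 + 0 + 3 = 3.

3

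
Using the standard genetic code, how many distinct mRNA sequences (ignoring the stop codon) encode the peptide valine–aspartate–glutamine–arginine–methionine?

96

Val: 4 codons.
Asp: 2 codons.
Gln: 2 codons.
Arg: 6 codons.
Met: 1 codon.
4 × 2 × 2 × 6 × 1 = 96.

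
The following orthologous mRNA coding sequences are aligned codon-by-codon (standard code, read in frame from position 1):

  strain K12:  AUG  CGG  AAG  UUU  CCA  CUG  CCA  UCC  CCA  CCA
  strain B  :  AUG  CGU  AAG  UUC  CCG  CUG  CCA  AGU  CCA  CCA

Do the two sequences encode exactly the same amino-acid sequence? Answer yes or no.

yes

Codon 1: AUG Met / AUG Met — identical.
Codon 2: CGG Arg / CGU Arg — synonymous.
Codon 3: AAG Lys / AAG Lys — identical.
Codon 4: UUU Phe / UUC Phe — synonymous.
Codon 5: CCA Pro / CCG Pro — synonymous.
Codon 6: CUG Leu / CUG Leu — identical.
Codon 7: CCA Pro / CCA Pro — identical.
Codon 8: UCC Ser / AGU Ser — synonymous.
Codon 9: CCA Pro / CCA Pro — identical.
Codon 10: CCA Pro / CCA Pro — identical.
Nonsynonymous differences: 0 → same protein.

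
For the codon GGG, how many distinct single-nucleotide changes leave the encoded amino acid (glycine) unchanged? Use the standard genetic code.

3

Position 1: none → 0 synonymous.
Position 2: none → 0 synonymous.
Position 3: GGT, GGC, GGA → 3 synonymous.
Total: 0 + 0 + 3 = 3.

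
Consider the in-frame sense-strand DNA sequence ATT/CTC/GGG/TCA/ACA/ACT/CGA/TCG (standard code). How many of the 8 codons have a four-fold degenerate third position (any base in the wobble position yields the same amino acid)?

7

Codon 1 ATT (Ile): third position 3-fold.
Codon 2 CTC (Leu): third position 4-fold.
Codon 3 GGG (Gly): third position 4-fold.
Codon 4 TCA (Ser): third position 4-fold.
Codon 5 ACA (Thr): third position 4-fold.
Codon 6 ACT (Thr): third position 4-fold.
Codon 7 CGA (Arg): third position 4-fold.
Codon 8 TCG (Ser): third position 4-fold.
Four-fold degenerate third positions: 7.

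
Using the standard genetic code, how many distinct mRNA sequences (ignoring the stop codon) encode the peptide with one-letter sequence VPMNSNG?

Val: 4 codons.
Pro: 4 codons.
Met: 1 codon.
Asn: 2 codons.
Ser: 6 codons.
Asn: 2 codons.
Gly: 4 codons.
4 × 4 × 1 × 2 × 6 × 2 × 4 = 1536.

1536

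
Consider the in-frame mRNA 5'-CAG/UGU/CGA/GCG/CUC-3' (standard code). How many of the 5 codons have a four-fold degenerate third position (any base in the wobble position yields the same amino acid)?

Codon 1 CAG (Gln): third position 2-fold.
Codon 2 UGU (Cys): third position 2-fold.
Codon 3 CGA (Arg): third position 4-fold.
Codon 4 GCG (Ala): third position 4-fold.
Codon 5 CUC (Leu): third position 4-fold.
Four-fold degenerate third positions: 3.

3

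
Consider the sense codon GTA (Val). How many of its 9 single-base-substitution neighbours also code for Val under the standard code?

3

Position 1: none → 0 synonymous.
Position 2: none → 0 synonymous.
Position 3: GTT, GTC, GTG → 3 synonymous.
Total: 0 + 0 + 3 = 3.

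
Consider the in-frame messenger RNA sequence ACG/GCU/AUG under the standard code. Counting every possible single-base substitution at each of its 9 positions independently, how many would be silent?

6

Codon 1 (ACG, Thr): 3 synonymous substitutions.
Codon 2 (GCU, Ala): 3 synonymous substitutions.
Codon 3 (AUG, Met): 0 synonymous substitutions.
Total: 3 + 3 + 0 = 6.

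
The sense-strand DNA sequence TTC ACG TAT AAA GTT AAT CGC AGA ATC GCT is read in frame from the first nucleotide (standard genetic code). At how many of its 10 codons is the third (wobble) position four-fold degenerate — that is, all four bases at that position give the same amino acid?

Codon 1 TTC (Phe): third position 2-fold.
Codon 2 ACG (Thr): third position 4-fold.
Codon 3 TAT (Tyr): third position 2-fold.
Codon 4 AAA (Lys): third position 2-fold.
Codon 5 GTT (Val): third position 4-fold.
Codon 6 AAT (Asn): third position 2-fold.
Codon 7 CGC (Arg): third position 4-fold.
Codon 8 AGA (Arg): third position 2-fold.
Codon 9 ATC (Ile): third position 3-fold.
Codon 10 GCT (Ala): third position 4-fold.
Four-fold degenerate third positions: 4.

4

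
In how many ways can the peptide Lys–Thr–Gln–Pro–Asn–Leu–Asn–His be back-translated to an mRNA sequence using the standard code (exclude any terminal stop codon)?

3072

Lys: 2 codons.
Thr: 4 codons.
Gln: 2 codons.
Pro: 4 codons.
Asn: 2 codons.
Leu: 6 codons.
Asn: 2 codons.
His: 2 codons.
2 × 4 × 2 × 4 × 2 × 6 × 2 × 2 = 3072.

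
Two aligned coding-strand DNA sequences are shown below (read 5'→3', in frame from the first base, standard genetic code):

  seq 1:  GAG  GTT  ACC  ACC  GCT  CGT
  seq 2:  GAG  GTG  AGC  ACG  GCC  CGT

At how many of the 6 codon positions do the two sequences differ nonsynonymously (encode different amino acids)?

Codon 1: GAG Glu / GAG Glu — identical.
Codon 2: GTT Val / GTG Val — synonymous.
Codon 3: ACC Thr / AGC Ser — nonsynonymous.
Codon 4: ACC Thr / ACG Thr — synonymous.
Codon 5: GCT Ala / GCC Ala — synonymous.
Codon 6: CGT Arg / CGT Arg — identical.
Nonsynonymous differences: 1.

1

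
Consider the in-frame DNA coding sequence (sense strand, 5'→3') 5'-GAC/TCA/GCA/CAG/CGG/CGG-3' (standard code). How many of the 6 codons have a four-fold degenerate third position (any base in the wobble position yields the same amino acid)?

Codon 1 GAC (Asp): third position 2-fold.
Codon 2 TCA (Ser): third position 4-fold.
Codon 3 GCA (Ala): third position 4-fold.
Codon 4 CAG (Gln): third position 2-fold.
Codon 5 CGG (Arg): third position 4-fold.
Codon 6 CGG (Arg): third position 4-fold.
Four-fold degenerate third positions: 4.

4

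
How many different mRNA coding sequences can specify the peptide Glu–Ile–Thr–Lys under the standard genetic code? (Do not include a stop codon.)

48

Glu: 2 codons.
Ile: 3 codons.
Thr: 4 codons.
Lys: 2 codons.
2 × 3 × 4 × 2 = 48.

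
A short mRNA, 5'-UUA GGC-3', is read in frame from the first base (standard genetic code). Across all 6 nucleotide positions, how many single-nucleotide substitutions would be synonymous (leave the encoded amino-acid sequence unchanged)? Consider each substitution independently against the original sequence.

Codon 1 (UUA, Leu): 2 synonymous substitutions.
Codon 2 (GGC, Gly): 3 synonymous substitutions.
Total: 2 + 3 = 5.

5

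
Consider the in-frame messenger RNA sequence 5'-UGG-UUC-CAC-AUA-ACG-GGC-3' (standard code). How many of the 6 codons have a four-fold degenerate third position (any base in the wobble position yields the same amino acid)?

Codon 1 UGG (Trp): third position 1-fold.
Codon 2 UUC (Phe): third position 2-fold.
Codon 3 CAC (His): third position 2-fold.
Codon 4 AUA (Ile): third position 3-fold.
Codon 5 ACG (Thr): third position 4-fold.
Codon 6 GGC (Gly): third position 4-fold.
Four-fold degenerate third positions: 2.

2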